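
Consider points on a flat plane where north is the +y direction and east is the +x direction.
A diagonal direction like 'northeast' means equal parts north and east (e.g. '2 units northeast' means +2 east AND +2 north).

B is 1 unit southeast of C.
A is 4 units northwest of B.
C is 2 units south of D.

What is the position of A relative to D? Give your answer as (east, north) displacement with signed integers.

Answer: A is at (east=-3, north=1) relative to D.

Derivation:
Place D at the origin (east=0, north=0).
  C is 2 units south of D: delta (east=+0, north=-2); C at (east=0, north=-2).
  B is 1 unit southeast of C: delta (east=+1, north=-1); B at (east=1, north=-3).
  A is 4 units northwest of B: delta (east=-4, north=+4); A at (east=-3, north=1).
Therefore A relative to D: (east=-3, north=1).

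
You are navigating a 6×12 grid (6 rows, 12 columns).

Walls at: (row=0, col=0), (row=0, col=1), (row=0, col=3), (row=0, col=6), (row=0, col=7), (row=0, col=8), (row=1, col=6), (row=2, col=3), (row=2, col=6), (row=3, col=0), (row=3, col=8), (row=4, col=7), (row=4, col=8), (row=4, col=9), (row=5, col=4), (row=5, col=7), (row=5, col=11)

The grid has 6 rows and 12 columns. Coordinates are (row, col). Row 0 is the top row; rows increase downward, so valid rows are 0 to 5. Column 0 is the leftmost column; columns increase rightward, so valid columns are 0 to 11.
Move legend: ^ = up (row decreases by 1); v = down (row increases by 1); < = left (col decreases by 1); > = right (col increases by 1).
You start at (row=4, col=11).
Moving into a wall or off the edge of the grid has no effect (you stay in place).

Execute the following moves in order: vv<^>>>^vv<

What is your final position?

Start: (row=4, col=11)
  v (down): blocked, stay at (row=4, col=11)
  v (down): blocked, stay at (row=4, col=11)
  < (left): (row=4, col=11) -> (row=4, col=10)
  ^ (up): (row=4, col=10) -> (row=3, col=10)
  > (right): (row=3, col=10) -> (row=3, col=11)
  > (right): blocked, stay at (row=3, col=11)
  > (right): blocked, stay at (row=3, col=11)
  ^ (up): (row=3, col=11) -> (row=2, col=11)
  v (down): (row=2, col=11) -> (row=3, col=11)
  v (down): (row=3, col=11) -> (row=4, col=11)
  < (left): (row=4, col=11) -> (row=4, col=10)
Final: (row=4, col=10)

Answer: Final position: (row=4, col=10)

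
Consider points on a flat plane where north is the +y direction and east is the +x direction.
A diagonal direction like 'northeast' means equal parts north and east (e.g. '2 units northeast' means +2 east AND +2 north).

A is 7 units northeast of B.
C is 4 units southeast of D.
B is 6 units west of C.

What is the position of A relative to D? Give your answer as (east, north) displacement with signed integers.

Answer: A is at (east=5, north=3) relative to D.

Derivation:
Place D at the origin (east=0, north=0).
  C is 4 units southeast of D: delta (east=+4, north=-4); C at (east=4, north=-4).
  B is 6 units west of C: delta (east=-6, north=+0); B at (east=-2, north=-4).
  A is 7 units northeast of B: delta (east=+7, north=+7); A at (east=5, north=3).
Therefore A relative to D: (east=5, north=3).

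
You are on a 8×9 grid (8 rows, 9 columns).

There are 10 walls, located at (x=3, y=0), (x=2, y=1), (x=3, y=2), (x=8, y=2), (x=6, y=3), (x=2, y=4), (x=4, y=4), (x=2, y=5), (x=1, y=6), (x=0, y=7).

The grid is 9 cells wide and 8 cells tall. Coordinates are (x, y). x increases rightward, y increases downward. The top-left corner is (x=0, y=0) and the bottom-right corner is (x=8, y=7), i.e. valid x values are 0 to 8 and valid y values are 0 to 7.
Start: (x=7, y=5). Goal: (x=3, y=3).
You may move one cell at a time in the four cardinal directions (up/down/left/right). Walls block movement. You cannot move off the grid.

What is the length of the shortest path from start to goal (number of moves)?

BFS from (x=7, y=5) until reaching (x=3, y=3):
  Distance 0: (x=7, y=5)
  Distance 1: (x=7, y=4), (x=6, y=5), (x=8, y=5), (x=7, y=6)
  Distance 2: (x=7, y=3), (x=6, y=4), (x=8, y=4), (x=5, y=5), (x=6, y=6), (x=8, y=6), (x=7, y=7)
  Distance 3: (x=7, y=2), (x=8, y=3), (x=5, y=4), (x=4, y=5), (x=5, y=6), (x=6, y=7), (x=8, y=7)
  Distance 4: (x=7, y=1), (x=6, y=2), (x=5, y=3), (x=3, y=5), (x=4, y=6), (x=5, y=7)
  Distance 5: (x=7, y=0), (x=6, y=1), (x=8, y=1), (x=5, y=2), (x=4, y=3), (x=3, y=4), (x=3, y=6), (x=4, y=7)
  Distance 6: (x=6, y=0), (x=8, y=0), (x=5, y=1), (x=4, y=2), (x=3, y=3), (x=2, y=6), (x=3, y=7)  <- goal reached here
One shortest path (6 moves): (x=7, y=5) -> (x=6, y=5) -> (x=5, y=5) -> (x=4, y=5) -> (x=3, y=5) -> (x=3, y=4) -> (x=3, y=3)

Answer: Shortest path length: 6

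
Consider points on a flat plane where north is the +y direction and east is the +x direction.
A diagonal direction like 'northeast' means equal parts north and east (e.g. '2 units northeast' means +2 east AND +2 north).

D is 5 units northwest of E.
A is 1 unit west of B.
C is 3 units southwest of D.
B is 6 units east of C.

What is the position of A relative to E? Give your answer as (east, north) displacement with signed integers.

Answer: A is at (east=-3, north=2) relative to E.

Derivation:
Place E at the origin (east=0, north=0).
  D is 5 units northwest of E: delta (east=-5, north=+5); D at (east=-5, north=5).
  C is 3 units southwest of D: delta (east=-3, north=-3); C at (east=-8, north=2).
  B is 6 units east of C: delta (east=+6, north=+0); B at (east=-2, north=2).
  A is 1 unit west of B: delta (east=-1, north=+0); A at (east=-3, north=2).
Therefore A relative to E: (east=-3, north=2).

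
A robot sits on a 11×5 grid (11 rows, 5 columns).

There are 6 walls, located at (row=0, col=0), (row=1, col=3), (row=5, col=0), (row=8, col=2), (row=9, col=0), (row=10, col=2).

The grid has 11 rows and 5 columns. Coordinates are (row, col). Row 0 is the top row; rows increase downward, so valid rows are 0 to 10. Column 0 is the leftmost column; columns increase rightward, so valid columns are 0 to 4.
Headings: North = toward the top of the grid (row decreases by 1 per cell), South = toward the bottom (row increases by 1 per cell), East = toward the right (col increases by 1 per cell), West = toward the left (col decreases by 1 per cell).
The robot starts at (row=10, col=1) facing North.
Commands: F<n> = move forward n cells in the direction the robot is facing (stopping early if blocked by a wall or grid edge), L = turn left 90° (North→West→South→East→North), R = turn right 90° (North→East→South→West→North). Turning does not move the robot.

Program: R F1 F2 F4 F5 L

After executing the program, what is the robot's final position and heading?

Answer: Final position: (row=10, col=1), facing North

Derivation:
Start: (row=10, col=1), facing North
  R: turn right, now facing East
  F1: move forward 0/1 (blocked), now at (row=10, col=1)
  F2: move forward 0/2 (blocked), now at (row=10, col=1)
  F4: move forward 0/4 (blocked), now at (row=10, col=1)
  F5: move forward 0/5 (blocked), now at (row=10, col=1)
  L: turn left, now facing North
Final: (row=10, col=1), facing North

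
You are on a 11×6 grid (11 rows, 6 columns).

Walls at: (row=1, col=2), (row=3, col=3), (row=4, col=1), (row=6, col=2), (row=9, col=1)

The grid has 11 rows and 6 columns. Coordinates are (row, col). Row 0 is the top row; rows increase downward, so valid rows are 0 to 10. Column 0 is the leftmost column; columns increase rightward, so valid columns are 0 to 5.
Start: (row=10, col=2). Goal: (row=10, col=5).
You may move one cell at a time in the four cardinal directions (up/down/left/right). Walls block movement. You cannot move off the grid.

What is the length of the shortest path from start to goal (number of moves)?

Answer: Shortest path length: 3

Derivation:
BFS from (row=10, col=2) until reaching (row=10, col=5):
  Distance 0: (row=10, col=2)
  Distance 1: (row=9, col=2), (row=10, col=1), (row=10, col=3)
  Distance 2: (row=8, col=2), (row=9, col=3), (row=10, col=0), (row=10, col=4)
  Distance 3: (row=7, col=2), (row=8, col=1), (row=8, col=3), (row=9, col=0), (row=9, col=4), (row=10, col=5)  <- goal reached here
One shortest path (3 moves): (row=10, col=2) -> (row=10, col=3) -> (row=10, col=4) -> (row=10, col=5)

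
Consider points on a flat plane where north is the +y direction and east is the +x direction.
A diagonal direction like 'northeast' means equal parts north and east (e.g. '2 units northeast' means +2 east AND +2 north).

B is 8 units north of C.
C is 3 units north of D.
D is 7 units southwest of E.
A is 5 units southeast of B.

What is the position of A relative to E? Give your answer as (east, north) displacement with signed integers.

Place E at the origin (east=0, north=0).
  D is 7 units southwest of E: delta (east=-7, north=-7); D at (east=-7, north=-7).
  C is 3 units north of D: delta (east=+0, north=+3); C at (east=-7, north=-4).
  B is 8 units north of C: delta (east=+0, north=+8); B at (east=-7, north=4).
  A is 5 units southeast of B: delta (east=+5, north=-5); A at (east=-2, north=-1).
Therefore A relative to E: (east=-2, north=-1).

Answer: A is at (east=-2, north=-1) relative to E.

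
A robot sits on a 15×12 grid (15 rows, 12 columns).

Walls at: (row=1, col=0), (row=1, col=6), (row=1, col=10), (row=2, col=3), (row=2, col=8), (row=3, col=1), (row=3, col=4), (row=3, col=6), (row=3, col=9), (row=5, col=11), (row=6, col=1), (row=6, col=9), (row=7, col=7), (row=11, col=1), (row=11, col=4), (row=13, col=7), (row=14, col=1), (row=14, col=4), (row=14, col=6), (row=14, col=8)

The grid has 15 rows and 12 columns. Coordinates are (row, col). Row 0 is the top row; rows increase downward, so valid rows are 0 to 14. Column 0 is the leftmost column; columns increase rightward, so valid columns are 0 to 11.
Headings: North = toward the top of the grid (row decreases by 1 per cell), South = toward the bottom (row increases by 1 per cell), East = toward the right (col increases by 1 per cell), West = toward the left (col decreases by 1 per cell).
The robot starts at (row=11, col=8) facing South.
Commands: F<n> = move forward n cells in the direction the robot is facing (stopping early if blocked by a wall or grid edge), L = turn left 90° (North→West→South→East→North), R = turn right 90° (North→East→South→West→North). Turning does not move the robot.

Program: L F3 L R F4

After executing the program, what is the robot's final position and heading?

Answer: Final position: (row=11, col=11), facing East

Derivation:
Start: (row=11, col=8), facing South
  L: turn left, now facing East
  F3: move forward 3, now at (row=11, col=11)
  L: turn left, now facing North
  R: turn right, now facing East
  F4: move forward 0/4 (blocked), now at (row=11, col=11)
Final: (row=11, col=11), facing East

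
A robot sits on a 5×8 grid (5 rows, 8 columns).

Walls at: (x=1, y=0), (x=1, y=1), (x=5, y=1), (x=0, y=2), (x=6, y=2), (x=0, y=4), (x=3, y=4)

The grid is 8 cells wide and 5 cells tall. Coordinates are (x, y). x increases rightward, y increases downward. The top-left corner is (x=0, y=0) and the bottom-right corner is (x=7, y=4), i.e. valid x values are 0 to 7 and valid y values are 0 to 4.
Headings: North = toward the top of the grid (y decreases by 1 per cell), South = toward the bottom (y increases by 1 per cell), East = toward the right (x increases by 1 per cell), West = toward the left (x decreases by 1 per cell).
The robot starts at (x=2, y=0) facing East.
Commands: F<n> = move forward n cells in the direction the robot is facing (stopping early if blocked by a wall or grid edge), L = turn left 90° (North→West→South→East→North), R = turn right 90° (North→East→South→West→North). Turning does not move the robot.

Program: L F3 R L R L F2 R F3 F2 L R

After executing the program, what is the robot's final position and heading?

Answer: Final position: (x=7, y=0), facing East

Derivation:
Start: (x=2, y=0), facing East
  L: turn left, now facing North
  F3: move forward 0/3 (blocked), now at (x=2, y=0)
  R: turn right, now facing East
  L: turn left, now facing North
  R: turn right, now facing East
  L: turn left, now facing North
  F2: move forward 0/2 (blocked), now at (x=2, y=0)
  R: turn right, now facing East
  F3: move forward 3, now at (x=5, y=0)
  F2: move forward 2, now at (x=7, y=0)
  L: turn left, now facing North
  R: turn right, now facing East
Final: (x=7, y=0), facing East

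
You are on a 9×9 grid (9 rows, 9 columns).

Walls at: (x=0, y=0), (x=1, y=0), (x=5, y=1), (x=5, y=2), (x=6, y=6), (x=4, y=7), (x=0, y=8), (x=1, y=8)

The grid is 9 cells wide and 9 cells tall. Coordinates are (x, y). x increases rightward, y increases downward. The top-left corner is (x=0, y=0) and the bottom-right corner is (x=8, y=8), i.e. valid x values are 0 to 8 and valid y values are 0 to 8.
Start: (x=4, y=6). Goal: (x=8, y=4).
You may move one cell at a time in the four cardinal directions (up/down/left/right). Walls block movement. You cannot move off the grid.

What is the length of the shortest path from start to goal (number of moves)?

BFS from (x=4, y=6) until reaching (x=8, y=4):
  Distance 0: (x=4, y=6)
  Distance 1: (x=4, y=5), (x=3, y=6), (x=5, y=6)
  Distance 2: (x=4, y=4), (x=3, y=5), (x=5, y=5), (x=2, y=6), (x=3, y=7), (x=5, y=7)
  Distance 3: (x=4, y=3), (x=3, y=4), (x=5, y=4), (x=2, y=5), (x=6, y=5), (x=1, y=6), (x=2, y=7), (x=6, y=7), (x=3, y=8), (x=5, y=8)
  Distance 4: (x=4, y=2), (x=3, y=3), (x=5, y=3), (x=2, y=4), (x=6, y=4), (x=1, y=5), (x=7, y=5), (x=0, y=6), (x=1, y=7), (x=7, y=7), (x=2, y=8), (x=4, y=8), (x=6, y=8)
  Distance 5: (x=4, y=1), (x=3, y=2), (x=2, y=3), (x=6, y=3), (x=1, y=4), (x=7, y=4), (x=0, y=5), (x=8, y=5), (x=7, y=6), (x=0, y=7), (x=8, y=7), (x=7, y=8)
  Distance 6: (x=4, y=0), (x=3, y=1), (x=2, y=2), (x=6, y=2), (x=1, y=3), (x=7, y=3), (x=0, y=4), (x=8, y=4), (x=8, y=6), (x=8, y=8)  <- goal reached here
One shortest path (6 moves): (x=4, y=6) -> (x=5, y=6) -> (x=5, y=5) -> (x=6, y=5) -> (x=7, y=5) -> (x=8, y=5) -> (x=8, y=4)

Answer: Shortest path length: 6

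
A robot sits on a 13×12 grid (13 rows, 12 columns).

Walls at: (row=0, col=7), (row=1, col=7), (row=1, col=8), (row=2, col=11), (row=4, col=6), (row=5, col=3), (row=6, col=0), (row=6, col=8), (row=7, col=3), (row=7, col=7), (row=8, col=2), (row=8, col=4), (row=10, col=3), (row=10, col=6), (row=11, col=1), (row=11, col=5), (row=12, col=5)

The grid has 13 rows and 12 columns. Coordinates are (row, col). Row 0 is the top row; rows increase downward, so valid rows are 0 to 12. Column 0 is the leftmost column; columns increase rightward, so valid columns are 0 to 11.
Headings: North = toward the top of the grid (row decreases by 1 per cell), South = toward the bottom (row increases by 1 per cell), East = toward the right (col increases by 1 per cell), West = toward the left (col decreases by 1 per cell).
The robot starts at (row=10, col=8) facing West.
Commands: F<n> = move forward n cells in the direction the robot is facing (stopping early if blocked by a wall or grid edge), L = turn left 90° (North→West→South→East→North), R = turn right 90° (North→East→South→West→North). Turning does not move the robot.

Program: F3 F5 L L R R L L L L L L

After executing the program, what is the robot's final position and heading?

Start: (row=10, col=8), facing West
  F3: move forward 1/3 (blocked), now at (row=10, col=7)
  F5: move forward 0/5 (blocked), now at (row=10, col=7)
  L: turn left, now facing South
  L: turn left, now facing East
  R: turn right, now facing South
  R: turn right, now facing West
  L: turn left, now facing South
  L: turn left, now facing East
  L: turn left, now facing North
  L: turn left, now facing West
  L: turn left, now facing South
  L: turn left, now facing East
Final: (row=10, col=7), facing East

Answer: Final position: (row=10, col=7), facing East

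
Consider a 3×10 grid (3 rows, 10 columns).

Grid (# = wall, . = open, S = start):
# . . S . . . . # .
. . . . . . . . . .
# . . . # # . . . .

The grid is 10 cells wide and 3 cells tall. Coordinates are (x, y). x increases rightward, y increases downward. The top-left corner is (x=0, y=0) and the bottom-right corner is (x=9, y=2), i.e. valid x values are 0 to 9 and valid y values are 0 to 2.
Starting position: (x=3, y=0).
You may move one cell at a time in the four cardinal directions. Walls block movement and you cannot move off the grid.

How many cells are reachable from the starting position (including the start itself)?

BFS flood-fill from (x=3, y=0):
  Distance 0: (x=3, y=0)
  Distance 1: (x=2, y=0), (x=4, y=0), (x=3, y=1)
  Distance 2: (x=1, y=0), (x=5, y=0), (x=2, y=1), (x=4, y=1), (x=3, y=2)
  Distance 3: (x=6, y=0), (x=1, y=1), (x=5, y=1), (x=2, y=2)
  Distance 4: (x=7, y=0), (x=0, y=1), (x=6, y=1), (x=1, y=2)
  Distance 5: (x=7, y=1), (x=6, y=2)
  Distance 6: (x=8, y=1), (x=7, y=2)
  Distance 7: (x=9, y=1), (x=8, y=2)
  Distance 8: (x=9, y=0), (x=9, y=2)
Total reachable: 25 (grid has 25 open cells total)

Answer: Reachable cells: 25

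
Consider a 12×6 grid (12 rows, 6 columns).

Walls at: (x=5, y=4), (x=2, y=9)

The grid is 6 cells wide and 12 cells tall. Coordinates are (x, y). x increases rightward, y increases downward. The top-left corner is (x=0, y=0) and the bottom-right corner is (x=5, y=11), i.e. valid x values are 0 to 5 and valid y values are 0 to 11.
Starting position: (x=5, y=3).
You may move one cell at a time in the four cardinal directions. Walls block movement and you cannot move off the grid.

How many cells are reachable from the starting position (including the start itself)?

BFS flood-fill from (x=5, y=3):
  Distance 0: (x=5, y=3)
  Distance 1: (x=5, y=2), (x=4, y=3)
  Distance 2: (x=5, y=1), (x=4, y=2), (x=3, y=3), (x=4, y=4)
  Distance 3: (x=5, y=0), (x=4, y=1), (x=3, y=2), (x=2, y=3), (x=3, y=4), (x=4, y=5)
  Distance 4: (x=4, y=0), (x=3, y=1), (x=2, y=2), (x=1, y=3), (x=2, y=4), (x=3, y=5), (x=5, y=5), (x=4, y=6)
  Distance 5: (x=3, y=0), (x=2, y=1), (x=1, y=2), (x=0, y=3), (x=1, y=4), (x=2, y=5), (x=3, y=6), (x=5, y=6), (x=4, y=7)
  Distance 6: (x=2, y=0), (x=1, y=1), (x=0, y=2), (x=0, y=4), (x=1, y=5), (x=2, y=6), (x=3, y=7), (x=5, y=7), (x=4, y=8)
  Distance 7: (x=1, y=0), (x=0, y=1), (x=0, y=5), (x=1, y=6), (x=2, y=7), (x=3, y=8), (x=5, y=8), (x=4, y=9)
  Distance 8: (x=0, y=0), (x=0, y=6), (x=1, y=7), (x=2, y=8), (x=3, y=9), (x=5, y=9), (x=4, y=10)
  Distance 9: (x=0, y=7), (x=1, y=8), (x=3, y=10), (x=5, y=10), (x=4, y=11)
  Distance 10: (x=0, y=8), (x=1, y=9), (x=2, y=10), (x=3, y=11), (x=5, y=11)
  Distance 11: (x=0, y=9), (x=1, y=10), (x=2, y=11)
  Distance 12: (x=0, y=10), (x=1, y=11)
  Distance 13: (x=0, y=11)
Total reachable: 70 (grid has 70 open cells total)

Answer: Reachable cells: 70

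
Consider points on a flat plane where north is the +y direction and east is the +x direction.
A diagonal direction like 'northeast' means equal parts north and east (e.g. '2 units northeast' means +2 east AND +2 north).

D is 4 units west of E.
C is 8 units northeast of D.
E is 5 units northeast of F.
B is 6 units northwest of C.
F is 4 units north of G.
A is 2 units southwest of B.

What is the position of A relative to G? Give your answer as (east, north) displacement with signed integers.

Place G at the origin (east=0, north=0).
  F is 4 units north of G: delta (east=+0, north=+4); F at (east=0, north=4).
  E is 5 units northeast of F: delta (east=+5, north=+5); E at (east=5, north=9).
  D is 4 units west of E: delta (east=-4, north=+0); D at (east=1, north=9).
  C is 8 units northeast of D: delta (east=+8, north=+8); C at (east=9, north=17).
  B is 6 units northwest of C: delta (east=-6, north=+6); B at (east=3, north=23).
  A is 2 units southwest of B: delta (east=-2, north=-2); A at (east=1, north=21).
Therefore A relative to G: (east=1, north=21).

Answer: A is at (east=1, north=21) relative to G.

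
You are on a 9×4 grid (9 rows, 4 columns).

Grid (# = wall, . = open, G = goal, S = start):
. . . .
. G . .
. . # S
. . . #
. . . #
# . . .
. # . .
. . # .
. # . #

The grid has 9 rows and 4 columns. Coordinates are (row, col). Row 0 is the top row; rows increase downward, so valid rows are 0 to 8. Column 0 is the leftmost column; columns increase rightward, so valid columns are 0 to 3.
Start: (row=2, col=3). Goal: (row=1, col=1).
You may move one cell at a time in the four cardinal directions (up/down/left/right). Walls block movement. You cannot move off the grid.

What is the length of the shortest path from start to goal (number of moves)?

Answer: Shortest path length: 3

Derivation:
BFS from (row=2, col=3) until reaching (row=1, col=1):
  Distance 0: (row=2, col=3)
  Distance 1: (row=1, col=3)
  Distance 2: (row=0, col=3), (row=1, col=2)
  Distance 3: (row=0, col=2), (row=1, col=1)  <- goal reached here
One shortest path (3 moves): (row=2, col=3) -> (row=1, col=3) -> (row=1, col=2) -> (row=1, col=1)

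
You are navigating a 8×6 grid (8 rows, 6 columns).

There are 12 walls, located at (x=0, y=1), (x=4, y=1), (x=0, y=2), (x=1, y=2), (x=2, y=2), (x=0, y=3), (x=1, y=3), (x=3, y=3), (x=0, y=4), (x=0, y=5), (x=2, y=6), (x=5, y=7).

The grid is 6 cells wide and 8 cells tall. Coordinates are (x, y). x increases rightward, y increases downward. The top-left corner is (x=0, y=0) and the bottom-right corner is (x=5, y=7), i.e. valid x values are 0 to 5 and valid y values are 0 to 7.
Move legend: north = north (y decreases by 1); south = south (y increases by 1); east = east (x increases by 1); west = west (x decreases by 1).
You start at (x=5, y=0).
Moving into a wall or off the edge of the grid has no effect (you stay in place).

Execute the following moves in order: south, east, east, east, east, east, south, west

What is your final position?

Answer: Final position: (x=4, y=2)

Derivation:
Start: (x=5, y=0)
  south (south): (x=5, y=0) -> (x=5, y=1)
  [×5]east (east): blocked, stay at (x=5, y=1)
  south (south): (x=5, y=1) -> (x=5, y=2)
  west (west): (x=5, y=2) -> (x=4, y=2)
Final: (x=4, y=2)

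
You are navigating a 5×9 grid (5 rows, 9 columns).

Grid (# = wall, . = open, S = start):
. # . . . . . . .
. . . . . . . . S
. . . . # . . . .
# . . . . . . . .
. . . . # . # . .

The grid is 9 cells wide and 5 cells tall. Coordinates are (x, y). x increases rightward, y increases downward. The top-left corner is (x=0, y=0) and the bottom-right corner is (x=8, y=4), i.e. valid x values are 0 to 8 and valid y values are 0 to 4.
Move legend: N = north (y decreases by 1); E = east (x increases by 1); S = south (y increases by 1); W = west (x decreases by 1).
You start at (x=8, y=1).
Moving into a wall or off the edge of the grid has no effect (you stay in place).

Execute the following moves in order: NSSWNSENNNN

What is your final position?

Start: (x=8, y=1)
  N (north): (x=8, y=1) -> (x=8, y=0)
  S (south): (x=8, y=0) -> (x=8, y=1)
  S (south): (x=8, y=1) -> (x=8, y=2)
  W (west): (x=8, y=2) -> (x=7, y=2)
  N (north): (x=7, y=2) -> (x=7, y=1)
  S (south): (x=7, y=1) -> (x=7, y=2)
  E (east): (x=7, y=2) -> (x=8, y=2)
  N (north): (x=8, y=2) -> (x=8, y=1)
  N (north): (x=8, y=1) -> (x=8, y=0)
  N (north): blocked, stay at (x=8, y=0)
  N (north): blocked, stay at (x=8, y=0)
Final: (x=8, y=0)

Answer: Final position: (x=8, y=0)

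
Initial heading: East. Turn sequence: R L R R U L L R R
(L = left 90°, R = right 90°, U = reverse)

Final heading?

Start: East
  R (right (90° clockwise)) -> South
  L (left (90° counter-clockwise)) -> East
  R (right (90° clockwise)) -> South
  R (right (90° clockwise)) -> West
  U (U-turn (180°)) -> East
  L (left (90° counter-clockwise)) -> North
  L (left (90° counter-clockwise)) -> West
  R (right (90° clockwise)) -> North
  R (right (90° clockwise)) -> East
Final: East

Answer: Final heading: East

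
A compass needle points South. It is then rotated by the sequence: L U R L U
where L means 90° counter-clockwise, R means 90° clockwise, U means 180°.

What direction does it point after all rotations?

Answer: Final heading: East

Derivation:
Start: South
  L (left (90° counter-clockwise)) -> East
  U (U-turn (180°)) -> West
  R (right (90° clockwise)) -> North
  L (left (90° counter-clockwise)) -> West
  U (U-turn (180°)) -> East
Final: East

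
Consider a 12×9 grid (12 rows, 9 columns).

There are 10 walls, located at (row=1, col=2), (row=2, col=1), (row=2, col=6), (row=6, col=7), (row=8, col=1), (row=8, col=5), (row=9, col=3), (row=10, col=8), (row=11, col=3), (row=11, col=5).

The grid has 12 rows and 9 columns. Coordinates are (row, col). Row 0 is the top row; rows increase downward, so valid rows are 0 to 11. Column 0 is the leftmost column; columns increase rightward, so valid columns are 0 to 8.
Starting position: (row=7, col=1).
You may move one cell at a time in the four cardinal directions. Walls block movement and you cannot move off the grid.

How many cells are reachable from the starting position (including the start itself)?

Answer: Reachable cells: 98

Derivation:
BFS flood-fill from (row=7, col=1):
  Distance 0: (row=7, col=1)
  Distance 1: (row=6, col=1), (row=7, col=0), (row=7, col=2)
  Distance 2: (row=5, col=1), (row=6, col=0), (row=6, col=2), (row=7, col=3), (row=8, col=0), (row=8, col=2)
  Distance 3: (row=4, col=1), (row=5, col=0), (row=5, col=2), (row=6, col=3), (row=7, col=4), (row=8, col=3), (row=9, col=0), (row=9, col=2)
  Distance 4: (row=3, col=1), (row=4, col=0), (row=4, col=2), (row=5, col=3), (row=6, col=4), (row=7, col=5), (row=8, col=4), (row=9, col=1), (row=10, col=0), (row=10, col=2)
  Distance 5: (row=3, col=0), (row=3, col=2), (row=4, col=3), (row=5, col=4), (row=6, col=5), (row=7, col=6), (row=9, col=4), (row=10, col=1), (row=10, col=3), (row=11, col=0), (row=11, col=2)
  Distance 6: (row=2, col=0), (row=2, col=2), (row=3, col=3), (row=4, col=4), (row=5, col=5), (row=6, col=6), (row=7, col=7), (row=8, col=6), (row=9, col=5), (row=10, col=4), (row=11, col=1)
  Distance 7: (row=1, col=0), (row=2, col=3), (row=3, col=4), (row=4, col=5), (row=5, col=6), (row=7, col=8), (row=8, col=7), (row=9, col=6), (row=10, col=5), (row=11, col=4)
  Distance 8: (row=0, col=0), (row=1, col=1), (row=1, col=3), (row=2, col=4), (row=3, col=5), (row=4, col=6), (row=5, col=7), (row=6, col=8), (row=8, col=8), (row=9, col=7), (row=10, col=6)
  Distance 9: (row=0, col=1), (row=0, col=3), (row=1, col=4), (row=2, col=5), (row=3, col=6), (row=4, col=7), (row=5, col=8), (row=9, col=8), (row=10, col=7), (row=11, col=6)
  Distance 10: (row=0, col=2), (row=0, col=4), (row=1, col=5), (row=3, col=7), (row=4, col=8), (row=11, col=7)
  Distance 11: (row=0, col=5), (row=1, col=6), (row=2, col=7), (row=3, col=8), (row=11, col=8)
  Distance 12: (row=0, col=6), (row=1, col=7), (row=2, col=8)
  Distance 13: (row=0, col=7), (row=1, col=8)
  Distance 14: (row=0, col=8)
Total reachable: 98 (grid has 98 open cells total)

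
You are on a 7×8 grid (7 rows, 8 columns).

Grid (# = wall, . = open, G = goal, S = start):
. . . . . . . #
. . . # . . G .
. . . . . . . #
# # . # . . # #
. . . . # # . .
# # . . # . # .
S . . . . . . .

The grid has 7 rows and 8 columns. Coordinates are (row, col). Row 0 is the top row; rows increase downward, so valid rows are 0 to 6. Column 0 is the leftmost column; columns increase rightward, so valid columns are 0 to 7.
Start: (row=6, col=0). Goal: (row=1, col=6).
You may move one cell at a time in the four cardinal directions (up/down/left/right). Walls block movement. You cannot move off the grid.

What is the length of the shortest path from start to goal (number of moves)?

BFS from (row=6, col=0) until reaching (row=1, col=6):
  Distance 0: (row=6, col=0)
  Distance 1: (row=6, col=1)
  Distance 2: (row=6, col=2)
  Distance 3: (row=5, col=2), (row=6, col=3)
  Distance 4: (row=4, col=2), (row=5, col=3), (row=6, col=4)
  Distance 5: (row=3, col=2), (row=4, col=1), (row=4, col=3), (row=6, col=5)
  Distance 6: (row=2, col=2), (row=4, col=0), (row=5, col=5), (row=6, col=6)
  Distance 7: (row=1, col=2), (row=2, col=1), (row=2, col=3), (row=6, col=7)
  Distance 8: (row=0, col=2), (row=1, col=1), (row=2, col=0), (row=2, col=4), (row=5, col=7)
  Distance 9: (row=0, col=1), (row=0, col=3), (row=1, col=0), (row=1, col=4), (row=2, col=5), (row=3, col=4), (row=4, col=7)
  Distance 10: (row=0, col=0), (row=0, col=4), (row=1, col=5), (row=2, col=6), (row=3, col=5), (row=4, col=6)
  Distance 11: (row=0, col=5), (row=1, col=6)  <- goal reached here
One shortest path (11 moves): (row=6, col=0) -> (row=6, col=1) -> (row=6, col=2) -> (row=5, col=2) -> (row=4, col=2) -> (row=3, col=2) -> (row=2, col=2) -> (row=2, col=3) -> (row=2, col=4) -> (row=2, col=5) -> (row=2, col=6) -> (row=1, col=6)

Answer: Shortest path length: 11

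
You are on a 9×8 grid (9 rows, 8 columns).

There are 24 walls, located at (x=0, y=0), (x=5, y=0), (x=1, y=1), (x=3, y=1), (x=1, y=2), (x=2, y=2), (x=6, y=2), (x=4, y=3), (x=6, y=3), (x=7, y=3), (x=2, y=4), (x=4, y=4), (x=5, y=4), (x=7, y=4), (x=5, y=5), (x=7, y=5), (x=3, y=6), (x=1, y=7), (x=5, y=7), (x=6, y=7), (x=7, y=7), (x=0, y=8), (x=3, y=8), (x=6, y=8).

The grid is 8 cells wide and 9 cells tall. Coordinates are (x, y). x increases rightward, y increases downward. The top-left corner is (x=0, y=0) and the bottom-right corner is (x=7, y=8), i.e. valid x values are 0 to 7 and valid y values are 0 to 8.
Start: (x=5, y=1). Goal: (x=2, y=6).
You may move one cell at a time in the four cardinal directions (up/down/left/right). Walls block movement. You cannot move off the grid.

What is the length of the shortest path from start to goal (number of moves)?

Answer: Shortest path length: 8

Derivation:
BFS from (x=5, y=1) until reaching (x=2, y=6):
  Distance 0: (x=5, y=1)
  Distance 1: (x=4, y=1), (x=6, y=1), (x=5, y=2)
  Distance 2: (x=4, y=0), (x=6, y=0), (x=7, y=1), (x=4, y=2), (x=5, y=3)
  Distance 3: (x=3, y=0), (x=7, y=0), (x=3, y=2), (x=7, y=2)
  Distance 4: (x=2, y=0), (x=3, y=3)
  Distance 5: (x=1, y=0), (x=2, y=1), (x=2, y=3), (x=3, y=4)
  Distance 6: (x=1, y=3), (x=3, y=5)
  Distance 7: (x=0, y=3), (x=1, y=4), (x=2, y=5), (x=4, y=5)
  Distance 8: (x=0, y=2), (x=0, y=4), (x=1, y=5), (x=2, y=6), (x=4, y=6)  <- goal reached here
One shortest path (8 moves): (x=5, y=1) -> (x=4, y=1) -> (x=4, y=2) -> (x=3, y=2) -> (x=3, y=3) -> (x=3, y=4) -> (x=3, y=5) -> (x=2, y=5) -> (x=2, y=6)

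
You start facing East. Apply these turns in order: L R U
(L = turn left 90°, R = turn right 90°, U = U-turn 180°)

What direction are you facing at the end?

Answer: Final heading: West

Derivation:
Start: East
  L (left (90° counter-clockwise)) -> North
  R (right (90° clockwise)) -> East
  U (U-turn (180°)) -> West
Final: West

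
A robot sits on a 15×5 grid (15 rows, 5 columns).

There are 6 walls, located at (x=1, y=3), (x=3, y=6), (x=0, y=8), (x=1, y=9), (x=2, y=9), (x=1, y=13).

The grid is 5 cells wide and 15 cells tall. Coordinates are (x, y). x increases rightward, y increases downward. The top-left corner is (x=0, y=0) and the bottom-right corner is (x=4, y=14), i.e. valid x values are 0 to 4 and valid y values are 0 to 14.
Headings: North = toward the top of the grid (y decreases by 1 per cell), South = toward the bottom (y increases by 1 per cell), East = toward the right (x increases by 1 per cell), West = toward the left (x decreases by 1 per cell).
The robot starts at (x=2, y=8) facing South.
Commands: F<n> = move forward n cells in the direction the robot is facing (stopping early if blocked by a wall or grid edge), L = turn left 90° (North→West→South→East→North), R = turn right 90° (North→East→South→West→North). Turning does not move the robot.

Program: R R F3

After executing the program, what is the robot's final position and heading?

Answer: Final position: (x=2, y=5), facing North

Derivation:
Start: (x=2, y=8), facing South
  R: turn right, now facing West
  R: turn right, now facing North
  F3: move forward 3, now at (x=2, y=5)
Final: (x=2, y=5), facing North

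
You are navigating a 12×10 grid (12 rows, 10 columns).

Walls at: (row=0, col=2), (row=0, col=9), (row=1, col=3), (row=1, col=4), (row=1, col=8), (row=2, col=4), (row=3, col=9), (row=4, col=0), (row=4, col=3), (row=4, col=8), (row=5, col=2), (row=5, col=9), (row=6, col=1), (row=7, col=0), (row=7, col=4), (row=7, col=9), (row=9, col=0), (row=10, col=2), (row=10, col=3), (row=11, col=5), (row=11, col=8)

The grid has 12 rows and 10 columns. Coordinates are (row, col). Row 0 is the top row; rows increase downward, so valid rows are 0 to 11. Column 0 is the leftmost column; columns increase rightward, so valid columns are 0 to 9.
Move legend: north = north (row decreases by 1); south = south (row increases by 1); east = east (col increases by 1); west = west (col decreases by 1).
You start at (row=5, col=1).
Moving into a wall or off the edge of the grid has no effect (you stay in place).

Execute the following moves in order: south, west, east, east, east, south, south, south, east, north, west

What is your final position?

Answer: Final position: (row=4, col=1)

Derivation:
Start: (row=5, col=1)
  south (south): blocked, stay at (row=5, col=1)
  west (west): (row=5, col=1) -> (row=5, col=0)
  east (east): (row=5, col=0) -> (row=5, col=1)
  east (east): blocked, stay at (row=5, col=1)
  east (east): blocked, stay at (row=5, col=1)
  [×3]south (south): blocked, stay at (row=5, col=1)
  east (east): blocked, stay at (row=5, col=1)
  north (north): (row=5, col=1) -> (row=4, col=1)
  west (west): blocked, stay at (row=4, col=1)
Final: (row=4, col=1)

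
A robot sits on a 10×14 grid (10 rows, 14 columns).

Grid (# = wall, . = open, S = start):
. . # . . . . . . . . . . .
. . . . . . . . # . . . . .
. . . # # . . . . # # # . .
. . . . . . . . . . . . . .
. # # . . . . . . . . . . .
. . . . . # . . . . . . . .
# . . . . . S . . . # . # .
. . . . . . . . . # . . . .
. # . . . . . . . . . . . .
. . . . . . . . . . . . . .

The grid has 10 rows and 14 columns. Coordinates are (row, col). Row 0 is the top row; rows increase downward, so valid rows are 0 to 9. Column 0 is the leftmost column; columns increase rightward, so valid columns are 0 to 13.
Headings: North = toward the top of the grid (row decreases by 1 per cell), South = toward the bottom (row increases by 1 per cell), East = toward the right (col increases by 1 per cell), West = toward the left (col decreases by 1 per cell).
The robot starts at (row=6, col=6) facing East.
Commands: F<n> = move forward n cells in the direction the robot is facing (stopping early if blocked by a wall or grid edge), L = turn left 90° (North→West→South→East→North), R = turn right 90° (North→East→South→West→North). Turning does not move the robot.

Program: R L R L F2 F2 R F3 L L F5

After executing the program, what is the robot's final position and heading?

Start: (row=6, col=6), facing East
  R: turn right, now facing South
  L: turn left, now facing East
  R: turn right, now facing South
  L: turn left, now facing East
  F2: move forward 2, now at (row=6, col=8)
  F2: move forward 1/2 (blocked), now at (row=6, col=9)
  R: turn right, now facing South
  F3: move forward 0/3 (blocked), now at (row=6, col=9)
  L: turn left, now facing East
  L: turn left, now facing North
  F5: move forward 3/5 (blocked), now at (row=3, col=9)
Final: (row=3, col=9), facing North

Answer: Final position: (row=3, col=9), facing North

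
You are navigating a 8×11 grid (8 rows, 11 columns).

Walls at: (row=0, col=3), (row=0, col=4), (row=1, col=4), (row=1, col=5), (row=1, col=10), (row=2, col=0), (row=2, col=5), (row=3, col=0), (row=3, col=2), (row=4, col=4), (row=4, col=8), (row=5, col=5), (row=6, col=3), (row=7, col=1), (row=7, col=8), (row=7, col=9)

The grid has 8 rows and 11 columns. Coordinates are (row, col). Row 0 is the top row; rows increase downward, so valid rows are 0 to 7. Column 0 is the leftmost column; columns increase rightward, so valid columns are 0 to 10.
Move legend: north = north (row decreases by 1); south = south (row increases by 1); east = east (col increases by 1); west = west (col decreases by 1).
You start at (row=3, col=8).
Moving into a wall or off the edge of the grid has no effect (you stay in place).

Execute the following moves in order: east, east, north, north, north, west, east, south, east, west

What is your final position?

Answer: Final position: (row=3, col=9)

Derivation:
Start: (row=3, col=8)
  east (east): (row=3, col=8) -> (row=3, col=9)
  east (east): (row=3, col=9) -> (row=3, col=10)
  north (north): (row=3, col=10) -> (row=2, col=10)
  north (north): blocked, stay at (row=2, col=10)
  north (north): blocked, stay at (row=2, col=10)
  west (west): (row=2, col=10) -> (row=2, col=9)
  east (east): (row=2, col=9) -> (row=2, col=10)
  south (south): (row=2, col=10) -> (row=3, col=10)
  east (east): blocked, stay at (row=3, col=10)
  west (west): (row=3, col=10) -> (row=3, col=9)
Final: (row=3, col=9)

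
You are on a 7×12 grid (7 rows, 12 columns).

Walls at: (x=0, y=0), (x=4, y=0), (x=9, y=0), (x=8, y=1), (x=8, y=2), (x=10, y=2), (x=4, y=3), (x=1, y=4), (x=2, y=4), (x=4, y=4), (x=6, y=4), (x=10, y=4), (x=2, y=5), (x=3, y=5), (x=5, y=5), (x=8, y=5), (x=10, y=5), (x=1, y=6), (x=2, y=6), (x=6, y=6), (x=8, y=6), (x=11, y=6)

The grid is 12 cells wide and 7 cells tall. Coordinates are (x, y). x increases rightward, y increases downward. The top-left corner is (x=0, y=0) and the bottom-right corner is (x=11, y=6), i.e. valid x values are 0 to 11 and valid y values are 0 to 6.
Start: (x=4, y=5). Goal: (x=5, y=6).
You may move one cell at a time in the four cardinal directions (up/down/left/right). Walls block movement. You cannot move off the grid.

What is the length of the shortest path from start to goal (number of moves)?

Answer: Shortest path length: 2

Derivation:
BFS from (x=4, y=5) until reaching (x=5, y=6):
  Distance 0: (x=4, y=5)
  Distance 1: (x=4, y=6)
  Distance 2: (x=3, y=6), (x=5, y=6)  <- goal reached here
One shortest path (2 moves): (x=4, y=5) -> (x=4, y=6) -> (x=5, y=6)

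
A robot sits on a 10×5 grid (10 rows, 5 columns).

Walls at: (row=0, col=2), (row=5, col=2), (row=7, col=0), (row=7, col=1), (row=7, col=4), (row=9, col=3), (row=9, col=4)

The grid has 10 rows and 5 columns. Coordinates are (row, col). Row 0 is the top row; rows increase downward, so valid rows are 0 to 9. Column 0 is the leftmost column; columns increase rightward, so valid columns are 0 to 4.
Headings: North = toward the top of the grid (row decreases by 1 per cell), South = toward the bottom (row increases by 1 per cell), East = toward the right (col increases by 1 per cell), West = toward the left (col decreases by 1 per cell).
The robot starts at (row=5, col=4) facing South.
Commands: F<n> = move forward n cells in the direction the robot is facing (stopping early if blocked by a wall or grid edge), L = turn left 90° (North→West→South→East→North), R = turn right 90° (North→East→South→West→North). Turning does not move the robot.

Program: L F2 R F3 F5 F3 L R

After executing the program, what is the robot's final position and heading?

Start: (row=5, col=4), facing South
  L: turn left, now facing East
  F2: move forward 0/2 (blocked), now at (row=5, col=4)
  R: turn right, now facing South
  F3: move forward 1/3 (blocked), now at (row=6, col=4)
  F5: move forward 0/5 (blocked), now at (row=6, col=4)
  F3: move forward 0/3 (blocked), now at (row=6, col=4)
  L: turn left, now facing East
  R: turn right, now facing South
Final: (row=6, col=4), facing South

Answer: Final position: (row=6, col=4), facing South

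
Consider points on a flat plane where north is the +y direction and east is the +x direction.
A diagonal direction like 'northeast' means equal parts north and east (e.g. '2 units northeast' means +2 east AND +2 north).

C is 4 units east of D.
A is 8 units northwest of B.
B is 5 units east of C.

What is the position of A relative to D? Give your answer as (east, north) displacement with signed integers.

Place D at the origin (east=0, north=0).
  C is 4 units east of D: delta (east=+4, north=+0); C at (east=4, north=0).
  B is 5 units east of C: delta (east=+5, north=+0); B at (east=9, north=0).
  A is 8 units northwest of B: delta (east=-8, north=+8); A at (east=1, north=8).
Therefore A relative to D: (east=1, north=8).

Answer: A is at (east=1, north=8) relative to D.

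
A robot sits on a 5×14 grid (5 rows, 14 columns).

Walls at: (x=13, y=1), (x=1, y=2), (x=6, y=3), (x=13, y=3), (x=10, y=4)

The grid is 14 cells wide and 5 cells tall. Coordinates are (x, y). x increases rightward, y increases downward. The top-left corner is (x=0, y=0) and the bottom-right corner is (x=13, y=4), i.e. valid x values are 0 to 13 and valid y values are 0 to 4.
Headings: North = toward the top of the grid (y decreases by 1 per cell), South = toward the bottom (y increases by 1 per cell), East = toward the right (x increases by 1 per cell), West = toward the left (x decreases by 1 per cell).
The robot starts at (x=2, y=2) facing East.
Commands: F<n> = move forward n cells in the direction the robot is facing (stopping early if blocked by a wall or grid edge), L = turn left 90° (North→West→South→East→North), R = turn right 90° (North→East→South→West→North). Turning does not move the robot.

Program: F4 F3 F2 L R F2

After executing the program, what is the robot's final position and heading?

Answer: Final position: (x=13, y=2), facing East

Derivation:
Start: (x=2, y=2), facing East
  F4: move forward 4, now at (x=6, y=2)
  F3: move forward 3, now at (x=9, y=2)
  F2: move forward 2, now at (x=11, y=2)
  L: turn left, now facing North
  R: turn right, now facing East
  F2: move forward 2, now at (x=13, y=2)
Final: (x=13, y=2), facing East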